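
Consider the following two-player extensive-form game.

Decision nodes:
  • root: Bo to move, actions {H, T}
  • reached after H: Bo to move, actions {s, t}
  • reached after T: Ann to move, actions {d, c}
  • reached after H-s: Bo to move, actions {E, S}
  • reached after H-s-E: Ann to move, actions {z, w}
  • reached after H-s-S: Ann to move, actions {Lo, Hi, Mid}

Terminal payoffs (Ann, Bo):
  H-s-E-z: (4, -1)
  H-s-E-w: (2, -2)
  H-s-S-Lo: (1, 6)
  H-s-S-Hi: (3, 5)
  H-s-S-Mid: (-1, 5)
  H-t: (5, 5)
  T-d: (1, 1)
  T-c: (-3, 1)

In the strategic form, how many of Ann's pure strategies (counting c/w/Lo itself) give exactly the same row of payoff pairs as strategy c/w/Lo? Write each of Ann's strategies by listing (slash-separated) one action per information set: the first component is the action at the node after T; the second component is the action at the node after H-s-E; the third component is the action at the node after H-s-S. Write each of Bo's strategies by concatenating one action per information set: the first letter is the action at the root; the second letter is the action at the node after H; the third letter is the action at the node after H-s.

1

Row for c/w/Lo (columns HsE, HsS, HtE, HtS, TsE, TsS, TtE, TtS): (2,-2) (1,6) (5,5) (5,5) (-3,1) (-3,1) (-3,1) (-3,1).
Every one of Ann's information sets is on the play path for some reply by Bo when Ann follows c/w/Lo.
Changing the action at any of them therefore changes at least one column, so only c/w/Lo itself gives this row.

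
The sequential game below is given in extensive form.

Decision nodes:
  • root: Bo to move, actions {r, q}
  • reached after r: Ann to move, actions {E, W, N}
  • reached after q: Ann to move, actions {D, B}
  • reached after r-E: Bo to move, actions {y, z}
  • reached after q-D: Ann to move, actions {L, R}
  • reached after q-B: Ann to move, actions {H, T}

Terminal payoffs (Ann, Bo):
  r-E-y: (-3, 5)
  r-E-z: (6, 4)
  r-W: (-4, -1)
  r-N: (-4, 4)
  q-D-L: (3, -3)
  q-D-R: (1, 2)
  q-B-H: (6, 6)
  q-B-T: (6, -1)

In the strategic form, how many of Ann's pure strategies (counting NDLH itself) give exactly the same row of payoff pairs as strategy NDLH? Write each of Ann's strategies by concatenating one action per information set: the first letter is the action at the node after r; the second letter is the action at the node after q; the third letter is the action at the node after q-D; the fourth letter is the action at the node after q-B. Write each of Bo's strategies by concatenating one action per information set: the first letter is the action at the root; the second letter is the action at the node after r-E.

2

Row for NDLH (columns ry, rz, qy, qz): (-4,4) (-4,4) (3,-3) (3,-3).
Under NDLH, Ann's choice at the node after q-B can never be reached regardless of what Bo does, so varying those choices leaves every outcome unchanged.
Holding the reachable choices fixed and varying the unreachable one freely already gives 2 equivalent strategies.
No other strategy reproduces this row, so those 2 are the full class: NDLH, NDLT.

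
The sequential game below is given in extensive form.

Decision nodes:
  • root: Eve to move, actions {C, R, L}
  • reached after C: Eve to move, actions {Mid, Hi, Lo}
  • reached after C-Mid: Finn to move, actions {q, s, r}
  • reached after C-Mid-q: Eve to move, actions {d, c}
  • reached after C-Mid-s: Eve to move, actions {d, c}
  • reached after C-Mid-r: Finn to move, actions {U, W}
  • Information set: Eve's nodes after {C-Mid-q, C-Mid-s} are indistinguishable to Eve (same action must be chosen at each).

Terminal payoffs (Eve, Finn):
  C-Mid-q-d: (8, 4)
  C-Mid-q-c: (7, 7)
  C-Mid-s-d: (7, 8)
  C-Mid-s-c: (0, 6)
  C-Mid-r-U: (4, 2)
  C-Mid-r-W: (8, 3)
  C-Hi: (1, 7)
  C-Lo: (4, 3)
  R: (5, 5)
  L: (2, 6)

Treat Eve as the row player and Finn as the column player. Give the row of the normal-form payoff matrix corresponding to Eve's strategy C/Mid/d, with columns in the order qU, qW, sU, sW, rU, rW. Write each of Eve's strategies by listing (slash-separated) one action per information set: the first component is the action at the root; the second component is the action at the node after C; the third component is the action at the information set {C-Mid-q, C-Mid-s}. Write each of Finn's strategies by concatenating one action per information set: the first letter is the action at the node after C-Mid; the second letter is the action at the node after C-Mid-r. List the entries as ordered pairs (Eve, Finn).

vs qU: Eve plays C → Eve plays Mid at [C] → Finn plays q at [C-Mid] → Eve plays d at [C-Mid-q] → (8, 4)
vs qW: Eve plays C → Eve plays Mid at [C] → Finn plays q at [C-Mid] → Eve plays d at [C-Mid-q] → (8, 4)
vs sU: Eve plays C → Eve plays Mid at [C] → Finn plays s at [C-Mid] → Eve plays d at [C-Mid-s] → (7, 8)
vs sW: Eve plays C → Eve plays Mid at [C] → Finn plays s at [C-Mid] → Eve plays d at [C-Mid-s] → (7, 8)
vs rU: Eve plays C → Eve plays Mid at [C] → Finn plays r at [C-Mid] → Finn plays U at [C-Mid-r] → (4, 2)
vs rW: Eve plays C → Eve plays Mid at [C] → Finn plays r at [C-Mid] → Finn plays W at [C-Mid-r] → (8, 3)

(8,4) (8,4) (7,8) (7,8) (4,2) (8,3)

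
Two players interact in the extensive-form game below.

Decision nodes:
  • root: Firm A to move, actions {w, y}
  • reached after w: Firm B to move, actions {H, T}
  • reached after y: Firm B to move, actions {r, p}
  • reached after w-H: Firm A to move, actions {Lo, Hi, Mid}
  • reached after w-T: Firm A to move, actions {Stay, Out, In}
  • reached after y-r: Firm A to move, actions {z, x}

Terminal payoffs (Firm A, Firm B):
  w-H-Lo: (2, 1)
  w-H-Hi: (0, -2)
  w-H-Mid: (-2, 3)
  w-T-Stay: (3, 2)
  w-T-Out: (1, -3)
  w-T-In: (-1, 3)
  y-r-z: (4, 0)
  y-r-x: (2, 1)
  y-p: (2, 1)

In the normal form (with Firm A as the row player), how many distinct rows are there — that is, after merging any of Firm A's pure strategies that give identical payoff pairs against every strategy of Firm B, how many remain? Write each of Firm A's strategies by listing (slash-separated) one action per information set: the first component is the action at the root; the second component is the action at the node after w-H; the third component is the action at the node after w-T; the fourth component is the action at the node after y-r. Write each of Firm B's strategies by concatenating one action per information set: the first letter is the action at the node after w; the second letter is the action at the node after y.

11

Firm A has 36 pure strategies: w/Lo/Stay/z, w/Lo/Stay/x, w/Lo/Out/z, w/Lo/Out/x, w/Lo/In/z, w/Lo/In/x, w/Hi/Stay/z, w/Hi/Stay/x, w/Hi/Out/z, w/Hi/Out/x, w/Hi/In/z, w/Hi/In/x, w/Mid/Stay/z, w/Mid/Stay/x, w/Mid/Out/z, w/Mid/Out/x, w/Mid/In/z, w/Mid/In/x, y/Lo/Stay/z, y/Lo/Stay/x, y/Lo/Out/z, y/Lo/Out/x, y/Lo/In/z, y/Lo/In/x, y/Hi/Stay/z, y/Hi/Stay/x, y/Hi/Out/z, y/Hi/Out/x, y/Hi/In/z, y/Hi/In/x, y/Mid/Stay/z, y/Mid/Stay/x, y/Mid/Out/z, y/Mid/Out/x, y/Mid/In/z, y/Mid/In/x. Columns: Hr, Hp, Tr, Tp.
{w/Lo/Stay/z, w/Lo/Stay/x} → row (2,1) (2,1) (3,2) (3,2)
{w/Lo/Out/z, w/Lo/Out/x} → row (2,1) (2,1) (1,-3) (1,-3)
{w/Lo/In/z, w/Lo/In/x} → row (2,1) (2,1) (-1,3) (-1,3)
{w/Hi/Stay/z, w/Hi/Stay/x} → row (0,-2) (0,-2) (3,2) (3,2)
{w/Hi/Out/z, w/Hi/Out/x} → row (0,-2) (0,-2) (1,-3) (1,-3)
{w/Hi/In/z, w/Hi/In/x} → row (0,-2) (0,-2) (-1,3) (-1,3)
{w/Mid/Stay/z, w/Mid/Stay/x} → row (-2,3) (-2,3) (3,2) (3,2)
{w/Mid/Out/z, w/Mid/Out/x} → row (-2,3) (-2,3) (1,-3) (1,-3)
{w/Mid/In/z, w/Mid/In/x} → row (-2,3) (-2,3) (-1,3) (-1,3)
{y/Lo/Stay/z, y/Lo/Out/z, y/Lo/In/z, y/Hi/Stay/z, y/Hi/Out/z, y/Hi/In/z, y/Mid/Stay/z, y/Mid/Out/z, y/Mid/In/z} → row (4,0) (2,1) (4,0) (2,1)
{y/Lo/Stay/x, y/Lo/Out/x, y/Lo/In/x, y/Hi/Stay/x, y/Hi/Out/x, y/Hi/In/x, y/Mid/Stay/x, y/Mid/Out/x, y/Mid/In/x} → row (2,1) (2,1) (2,1) (2,1)
That's 11 distinct rows out of 36 strategies.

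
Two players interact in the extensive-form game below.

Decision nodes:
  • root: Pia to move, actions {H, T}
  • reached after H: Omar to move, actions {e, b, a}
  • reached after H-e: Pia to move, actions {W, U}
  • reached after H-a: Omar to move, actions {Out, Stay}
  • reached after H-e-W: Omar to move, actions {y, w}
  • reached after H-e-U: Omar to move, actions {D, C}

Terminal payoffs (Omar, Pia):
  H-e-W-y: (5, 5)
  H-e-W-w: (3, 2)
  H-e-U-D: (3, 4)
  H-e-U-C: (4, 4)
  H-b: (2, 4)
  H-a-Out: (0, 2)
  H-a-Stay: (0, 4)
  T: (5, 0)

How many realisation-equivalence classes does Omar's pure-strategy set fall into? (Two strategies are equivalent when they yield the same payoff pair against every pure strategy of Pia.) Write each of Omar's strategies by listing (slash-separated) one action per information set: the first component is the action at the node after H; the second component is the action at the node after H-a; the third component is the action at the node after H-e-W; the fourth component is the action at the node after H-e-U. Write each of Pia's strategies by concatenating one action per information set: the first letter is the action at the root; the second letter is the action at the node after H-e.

Omar has 24 pure strategies: e/Out/y/D, e/Out/y/C, e/Out/w/D, e/Out/w/C, e/Stay/y/D, e/Stay/y/C, e/Stay/w/D, e/Stay/w/C, b/Out/y/D, b/Out/y/C, b/Out/w/D, b/Out/w/C, b/Stay/y/D, b/Stay/y/C, b/Stay/w/D, b/Stay/w/C, a/Out/y/D, a/Out/y/C, a/Out/w/D, a/Out/w/C, a/Stay/y/D, a/Stay/y/C, a/Stay/w/D, a/Stay/w/C. Columns: HW, HU, TW, TU.
{e/Out/y/D, e/Stay/y/D} → row (5,5) (3,4) (5,0) (5,0)
{e/Out/y/C, e/Stay/y/C} → row (5,5) (4,4) (5,0) (5,0)
{e/Out/w/D, e/Stay/w/D} → row (3,2) (3,4) (5,0) (5,0)
{e/Out/w/C, e/Stay/w/C} → row (3,2) (4,4) (5,0) (5,0)
{b/Out/y/D, b/Out/y/C, b/Out/w/D, b/Out/w/C, b/Stay/y/D, b/Stay/y/C, b/Stay/w/D, b/Stay/w/C} → row (2,4) (2,4) (5,0) (5,0)
{a/Out/y/D, a/Out/y/C, a/Out/w/D, a/Out/w/C} → row (0,2) (0,2) (5,0) (5,0)
{a/Stay/y/D, a/Stay/y/C, a/Stay/w/D, a/Stay/w/C} → row (0,4) (0,4) (5,0) (5,0)
That's 7 distinct rows out of 24 strategies.

7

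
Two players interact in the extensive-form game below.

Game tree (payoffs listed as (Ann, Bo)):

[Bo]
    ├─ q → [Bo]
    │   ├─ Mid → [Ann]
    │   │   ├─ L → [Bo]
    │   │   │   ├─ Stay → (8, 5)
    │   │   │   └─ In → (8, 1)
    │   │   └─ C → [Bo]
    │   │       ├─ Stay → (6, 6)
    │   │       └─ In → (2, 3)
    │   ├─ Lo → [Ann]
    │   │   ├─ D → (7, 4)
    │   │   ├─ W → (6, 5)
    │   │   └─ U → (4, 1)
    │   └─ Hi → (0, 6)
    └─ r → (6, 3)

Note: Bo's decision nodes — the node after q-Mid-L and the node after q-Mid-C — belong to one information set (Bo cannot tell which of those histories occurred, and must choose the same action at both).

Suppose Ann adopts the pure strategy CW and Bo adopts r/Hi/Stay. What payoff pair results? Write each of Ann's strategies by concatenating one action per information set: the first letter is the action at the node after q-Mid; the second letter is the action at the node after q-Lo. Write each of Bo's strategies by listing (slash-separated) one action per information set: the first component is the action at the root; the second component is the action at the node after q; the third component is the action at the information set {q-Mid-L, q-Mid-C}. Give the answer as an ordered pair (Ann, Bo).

Trace the play path from the root:
  Bo plays r
→ terminal payoff (6, 3).
(Ann's choice at the node after q-Mid is never reached on this path, so it doesn't affect the outcome.)

(6, 3)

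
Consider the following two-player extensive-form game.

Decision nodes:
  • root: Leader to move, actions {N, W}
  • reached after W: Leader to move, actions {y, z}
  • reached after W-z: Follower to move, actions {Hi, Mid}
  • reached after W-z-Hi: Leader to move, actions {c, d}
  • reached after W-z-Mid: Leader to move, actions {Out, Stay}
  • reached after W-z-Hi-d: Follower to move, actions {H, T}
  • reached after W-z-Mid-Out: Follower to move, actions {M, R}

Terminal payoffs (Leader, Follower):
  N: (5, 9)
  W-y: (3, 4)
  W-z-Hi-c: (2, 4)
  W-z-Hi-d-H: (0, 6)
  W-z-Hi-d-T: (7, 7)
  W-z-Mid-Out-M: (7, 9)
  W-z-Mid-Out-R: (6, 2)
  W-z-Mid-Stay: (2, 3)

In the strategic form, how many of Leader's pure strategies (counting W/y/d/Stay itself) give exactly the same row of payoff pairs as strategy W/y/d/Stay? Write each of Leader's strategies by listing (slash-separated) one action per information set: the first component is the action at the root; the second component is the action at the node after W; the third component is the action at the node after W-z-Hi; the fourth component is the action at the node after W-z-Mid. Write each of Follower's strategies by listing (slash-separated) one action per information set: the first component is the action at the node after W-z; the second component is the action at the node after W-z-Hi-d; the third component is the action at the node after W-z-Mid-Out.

4

Row for W/y/d/Stay (columns Hi/H/M, Hi/H/R, Hi/T/M, Hi/T/R, Mid/H/M, Mid/H/R, Mid/T/M, Mid/T/R): (3,4) (3,4) (3,4) (3,4) (3,4) (3,4) (3,4) (3,4).
Under W/y/d/Stay, Leader's choice at the node after W-z-Hi and at the node after W-z-Mid can never be reached regardless of what Follower does, so varying those choices leaves every outcome unchanged.
Holding the reachable choices fixed and varying the unreachable ones freely already gives 2 × 2 = 4 equivalent strategies.
No other strategy reproduces this row, so those 4 are the full class: W/y/c/Out, W/y/c/Stay, W/y/d/Out, W/y/d/Stay.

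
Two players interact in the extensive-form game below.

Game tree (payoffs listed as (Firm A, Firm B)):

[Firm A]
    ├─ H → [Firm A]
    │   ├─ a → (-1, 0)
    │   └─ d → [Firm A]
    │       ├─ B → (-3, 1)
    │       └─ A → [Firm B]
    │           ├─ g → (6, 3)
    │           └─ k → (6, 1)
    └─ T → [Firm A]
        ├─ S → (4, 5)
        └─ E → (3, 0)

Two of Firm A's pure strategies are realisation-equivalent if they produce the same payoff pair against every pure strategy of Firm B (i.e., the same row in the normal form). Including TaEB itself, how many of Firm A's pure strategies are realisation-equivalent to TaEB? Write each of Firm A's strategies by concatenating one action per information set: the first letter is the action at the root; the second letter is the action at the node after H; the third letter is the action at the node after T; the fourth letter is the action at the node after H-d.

Row for TaEB (columns g, k): (3,0) (3,0).
Under TaEB, Firm A's choice at the node after H and at the node after H-d can never be reached regardless of what Firm B does, so varying those choices leaves every outcome unchanged.
Holding the reachable choices fixed and varying the unreachable ones freely already gives 2 × 2 = 4 equivalent strategies.
No other strategy reproduces this row, so those 4 are the full class: TaEB, TaEA, TdEB, TdEA.

4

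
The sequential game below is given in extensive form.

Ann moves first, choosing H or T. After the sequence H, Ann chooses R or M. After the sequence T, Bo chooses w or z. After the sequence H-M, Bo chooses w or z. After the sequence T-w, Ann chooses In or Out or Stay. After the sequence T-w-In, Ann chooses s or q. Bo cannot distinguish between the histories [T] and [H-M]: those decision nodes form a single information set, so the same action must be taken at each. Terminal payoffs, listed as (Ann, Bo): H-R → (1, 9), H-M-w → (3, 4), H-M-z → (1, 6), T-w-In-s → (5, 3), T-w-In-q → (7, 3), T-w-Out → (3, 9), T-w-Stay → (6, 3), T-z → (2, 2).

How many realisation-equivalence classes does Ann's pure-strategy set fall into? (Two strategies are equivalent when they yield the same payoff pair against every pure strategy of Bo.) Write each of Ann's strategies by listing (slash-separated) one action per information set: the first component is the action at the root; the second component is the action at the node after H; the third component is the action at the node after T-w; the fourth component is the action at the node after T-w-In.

6

Ann has 24 pure strategies: H/R/In/s, H/R/In/q, H/R/Out/s, H/R/Out/q, H/R/Stay/s, H/R/Stay/q, H/M/In/s, H/M/In/q, H/M/Out/s, H/M/Out/q, H/M/Stay/s, H/M/Stay/q, T/R/In/s, T/R/In/q, T/R/Out/s, T/R/Out/q, T/R/Stay/s, T/R/Stay/q, T/M/In/s, T/M/In/q, T/M/Out/s, T/M/Out/q, T/M/Stay/s, T/M/Stay/q. Columns: w, z.
{H/R/In/s, H/R/In/q, H/R/Out/s, H/R/Out/q, H/R/Stay/s, H/R/Stay/q} → row (1,9) (1,9)
{H/M/In/s, H/M/In/q, H/M/Out/s, H/M/Out/q, H/M/Stay/s, H/M/Stay/q} → row (3,4) (1,6)
{T/R/In/s, T/M/In/s} → row (5,3) (2,2)
{T/R/In/q, T/M/In/q} → row (7,3) (2,2)
{T/R/Out/s, T/R/Out/q, T/M/Out/s, T/M/Out/q} → row (3,9) (2,2)
{T/R/Stay/s, T/R/Stay/q, T/M/Stay/s, T/M/Stay/q} → row (6,3) (2,2)
That's 6 distinct rows out of 24 strategies.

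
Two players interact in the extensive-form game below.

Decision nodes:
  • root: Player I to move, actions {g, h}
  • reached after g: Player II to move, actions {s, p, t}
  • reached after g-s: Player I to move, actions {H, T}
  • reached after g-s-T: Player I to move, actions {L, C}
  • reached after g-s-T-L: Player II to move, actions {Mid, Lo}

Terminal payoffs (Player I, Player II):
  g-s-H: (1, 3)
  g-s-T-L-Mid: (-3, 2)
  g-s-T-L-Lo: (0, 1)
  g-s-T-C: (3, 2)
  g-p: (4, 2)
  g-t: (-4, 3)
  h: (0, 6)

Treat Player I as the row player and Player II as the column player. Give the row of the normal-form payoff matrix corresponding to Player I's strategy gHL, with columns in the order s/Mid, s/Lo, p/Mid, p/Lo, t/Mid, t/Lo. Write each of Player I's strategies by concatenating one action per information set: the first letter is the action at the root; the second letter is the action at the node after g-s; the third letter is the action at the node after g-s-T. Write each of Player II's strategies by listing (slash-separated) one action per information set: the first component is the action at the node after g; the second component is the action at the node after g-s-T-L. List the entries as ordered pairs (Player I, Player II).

(1,3) (1,3) (4,2) (4,2) (-4,3) (-4,3)

vs s/Mid: Player I plays g → Player II plays s at [g] → Player I plays H at [g-s] → (1, 3)
vs s/Lo: Player I plays g → Player II plays s at [g] → Player I plays H at [g-s] → (1, 3)
vs p/Mid: Player I plays g → Player II plays p at [g] → (4, 2)
vs p/Lo: Player I plays g → Player II plays p at [g] → (4, 2)
vs t/Mid: Player I plays g → Player II plays t at [g] → (-4, 3)
vs t/Lo: Player I plays g → Player II plays t at [g] → (-4, 3)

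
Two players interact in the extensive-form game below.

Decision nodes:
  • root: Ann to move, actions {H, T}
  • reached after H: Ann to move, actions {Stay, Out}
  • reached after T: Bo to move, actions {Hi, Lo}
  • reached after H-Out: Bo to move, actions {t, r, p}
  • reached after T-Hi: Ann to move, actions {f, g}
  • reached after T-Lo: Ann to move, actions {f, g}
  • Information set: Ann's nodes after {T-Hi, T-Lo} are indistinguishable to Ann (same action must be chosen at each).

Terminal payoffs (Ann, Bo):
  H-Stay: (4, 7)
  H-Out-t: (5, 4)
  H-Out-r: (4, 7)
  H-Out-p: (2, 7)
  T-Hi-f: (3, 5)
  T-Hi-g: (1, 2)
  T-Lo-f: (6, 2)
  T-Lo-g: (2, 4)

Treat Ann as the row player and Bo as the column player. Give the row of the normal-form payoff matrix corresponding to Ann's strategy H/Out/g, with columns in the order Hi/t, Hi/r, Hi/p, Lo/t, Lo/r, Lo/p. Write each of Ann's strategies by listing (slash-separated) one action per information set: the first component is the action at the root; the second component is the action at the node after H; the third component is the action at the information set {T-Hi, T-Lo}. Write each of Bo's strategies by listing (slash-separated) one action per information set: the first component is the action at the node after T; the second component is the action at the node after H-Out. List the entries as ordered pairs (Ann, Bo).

(5,4) (4,7) (2,7) (5,4) (4,7) (2,7)

vs Hi/t: Ann plays H → Ann plays Out at [H] → Bo plays t at [H-Out] → (5, 4)
vs Hi/r: Ann plays H → Ann plays Out at [H] → Bo plays r at [H-Out] → (4, 7)
vs Hi/p: Ann plays H → Ann plays Out at [H] → Bo plays p at [H-Out] → (2, 7)
vs Lo/t: Ann plays H → Ann plays Out at [H] → Bo plays t at [H-Out] → (5, 4)
vs Lo/r: Ann plays H → Ann plays Out at [H] → Bo plays r at [H-Out] → (4, 7)
vs Lo/p: Ann plays H → Ann plays Out at [H] → Bo plays p at [H-Out] → (2, 7)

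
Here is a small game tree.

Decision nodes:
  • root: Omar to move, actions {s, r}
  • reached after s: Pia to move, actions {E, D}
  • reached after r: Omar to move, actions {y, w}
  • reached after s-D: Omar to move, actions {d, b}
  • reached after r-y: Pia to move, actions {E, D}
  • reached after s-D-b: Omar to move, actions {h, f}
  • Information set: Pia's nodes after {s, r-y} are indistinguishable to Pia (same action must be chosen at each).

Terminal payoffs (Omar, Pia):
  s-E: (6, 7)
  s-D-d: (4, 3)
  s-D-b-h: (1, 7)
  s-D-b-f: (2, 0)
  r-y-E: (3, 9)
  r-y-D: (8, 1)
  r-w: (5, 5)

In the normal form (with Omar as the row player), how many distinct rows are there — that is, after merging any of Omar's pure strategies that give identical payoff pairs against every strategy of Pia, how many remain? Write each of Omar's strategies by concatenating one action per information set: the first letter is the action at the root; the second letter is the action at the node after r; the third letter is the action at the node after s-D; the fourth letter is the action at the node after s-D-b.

Omar has 16 pure strategies: sydh, sydf, sybh, sybf, swdh, swdf, swbh, swbf, rydh, rydf, rybh, rybf, rwdh, rwdf, rwbh, rwbf. Columns: E, D.
{sydh, sydf, swdh, swdf} → row (6,7) (4,3)
{sybh, swbh} → row (6,7) (1,7)
{sybf, swbf} → row (6,7) (2,0)
{rydh, rydf, rybh, rybf} → row (3,9) (8,1)
{rwdh, rwdf, rwbh, rwbf} → row (5,5) (5,5)
That's 5 distinct rows out of 16 strategies.

5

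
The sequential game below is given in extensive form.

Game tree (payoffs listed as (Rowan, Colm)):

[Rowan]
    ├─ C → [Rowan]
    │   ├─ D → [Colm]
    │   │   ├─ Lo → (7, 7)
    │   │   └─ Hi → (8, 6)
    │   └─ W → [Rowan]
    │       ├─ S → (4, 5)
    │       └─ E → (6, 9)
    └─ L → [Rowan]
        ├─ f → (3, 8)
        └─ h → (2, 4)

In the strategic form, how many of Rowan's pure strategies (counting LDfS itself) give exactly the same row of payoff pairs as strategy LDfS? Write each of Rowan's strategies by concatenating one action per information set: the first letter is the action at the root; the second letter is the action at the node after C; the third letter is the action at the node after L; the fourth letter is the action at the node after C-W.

Row for LDfS (columns Lo, Hi): (3,8) (3,8).
Under LDfS, Rowan's choice at the node after C and at the node after C-W can never be reached regardless of what Colm does, so varying those choices leaves every outcome unchanged.
Holding the reachable choices fixed and varying the unreachable ones freely already gives 2 × 2 = 4 equivalent strategies.
No other strategy reproduces this row, so those 4 are the full class: LDfS, LDfE, LWfS, LWfE.

4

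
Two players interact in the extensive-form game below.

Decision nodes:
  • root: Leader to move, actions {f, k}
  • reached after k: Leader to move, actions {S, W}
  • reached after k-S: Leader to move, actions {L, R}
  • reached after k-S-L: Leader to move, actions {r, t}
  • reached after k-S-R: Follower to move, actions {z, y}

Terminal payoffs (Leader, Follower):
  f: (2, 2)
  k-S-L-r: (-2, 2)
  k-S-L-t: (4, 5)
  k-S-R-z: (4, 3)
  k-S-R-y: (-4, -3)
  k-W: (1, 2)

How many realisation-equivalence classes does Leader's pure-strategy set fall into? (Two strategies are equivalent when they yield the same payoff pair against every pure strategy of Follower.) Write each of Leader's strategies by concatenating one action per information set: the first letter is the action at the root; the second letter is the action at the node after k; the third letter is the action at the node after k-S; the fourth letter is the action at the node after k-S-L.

5

Leader has 16 pure strategies: fSLr, fSLt, fSRr, fSRt, fWLr, fWLt, fWRr, fWRt, kSLr, kSLt, kSRr, kSRt, kWLr, kWLt, kWRr, kWRt. Columns: z, y.
{fSLr, fSLt, fSRr, fSRt, fWLr, fWLt, fWRr, fWRt} → row (2,2) (2,2)
{kSLr} → row (-2,2) (-2,2)
{kSLt} → row (4,5) (4,5)
{kSRr, kSRt} → row (4,3) (-4,-3)
{kWLr, kWLt, kWRr, kWRt} → row (1,2) (1,2)
That's 5 distinct rows out of 16 strategies.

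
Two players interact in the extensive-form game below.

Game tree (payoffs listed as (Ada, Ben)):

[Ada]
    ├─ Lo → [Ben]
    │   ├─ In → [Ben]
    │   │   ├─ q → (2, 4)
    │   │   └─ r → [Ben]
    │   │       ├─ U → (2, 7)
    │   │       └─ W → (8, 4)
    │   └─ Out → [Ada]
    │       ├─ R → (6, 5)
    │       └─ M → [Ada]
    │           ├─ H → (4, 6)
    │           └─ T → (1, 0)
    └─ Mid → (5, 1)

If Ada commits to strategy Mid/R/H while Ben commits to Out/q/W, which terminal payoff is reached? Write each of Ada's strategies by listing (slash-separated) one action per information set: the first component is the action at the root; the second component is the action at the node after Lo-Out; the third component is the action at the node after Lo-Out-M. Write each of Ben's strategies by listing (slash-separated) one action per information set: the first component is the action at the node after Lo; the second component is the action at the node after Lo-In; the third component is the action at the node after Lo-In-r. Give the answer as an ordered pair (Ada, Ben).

Trace the play path from the root:
  Ada plays Mid
→ terminal payoff (5, 1).
(Ada's choice at the node after Lo-Out is never reached on this path, so it doesn't affect the outcome.)

(5, 1)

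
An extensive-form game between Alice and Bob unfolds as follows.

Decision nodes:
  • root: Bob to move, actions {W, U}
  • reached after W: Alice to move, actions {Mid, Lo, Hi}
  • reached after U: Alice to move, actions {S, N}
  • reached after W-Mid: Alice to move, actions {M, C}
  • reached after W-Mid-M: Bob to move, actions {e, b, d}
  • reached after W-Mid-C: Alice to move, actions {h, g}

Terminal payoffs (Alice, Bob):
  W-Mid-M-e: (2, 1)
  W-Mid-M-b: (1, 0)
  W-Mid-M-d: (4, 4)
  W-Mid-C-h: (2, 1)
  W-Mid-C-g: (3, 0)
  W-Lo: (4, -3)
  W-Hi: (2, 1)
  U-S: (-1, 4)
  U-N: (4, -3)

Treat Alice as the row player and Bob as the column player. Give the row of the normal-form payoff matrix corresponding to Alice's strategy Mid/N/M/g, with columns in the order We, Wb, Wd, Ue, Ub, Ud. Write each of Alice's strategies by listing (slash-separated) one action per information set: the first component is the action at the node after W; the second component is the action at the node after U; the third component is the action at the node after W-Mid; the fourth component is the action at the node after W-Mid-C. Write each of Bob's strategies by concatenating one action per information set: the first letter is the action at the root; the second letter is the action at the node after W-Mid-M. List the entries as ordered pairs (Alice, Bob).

vs We: Bob plays W → Alice plays Mid at [W] → Alice plays M at [W-Mid] → Bob plays e at [W-Mid-M] → (2, 1)
vs Wb: Bob plays W → Alice plays Mid at [W] → Alice plays M at [W-Mid] → Bob plays b at [W-Mid-M] → (1, 0)
vs Wd: Bob plays W → Alice plays Mid at [W] → Alice plays M at [W-Mid] → Bob plays d at [W-Mid-M] → (4, 4)
vs Ue: Bob plays U → Alice plays N at [U] → (4, -3)
vs Ub: Bob plays U → Alice plays N at [U] → (4, -3)
vs Ud: Bob plays U → Alice plays N at [U] → (4, -3)

(2,1) (1,0) (4,4) (4,-3) (4,-3) (4,-3)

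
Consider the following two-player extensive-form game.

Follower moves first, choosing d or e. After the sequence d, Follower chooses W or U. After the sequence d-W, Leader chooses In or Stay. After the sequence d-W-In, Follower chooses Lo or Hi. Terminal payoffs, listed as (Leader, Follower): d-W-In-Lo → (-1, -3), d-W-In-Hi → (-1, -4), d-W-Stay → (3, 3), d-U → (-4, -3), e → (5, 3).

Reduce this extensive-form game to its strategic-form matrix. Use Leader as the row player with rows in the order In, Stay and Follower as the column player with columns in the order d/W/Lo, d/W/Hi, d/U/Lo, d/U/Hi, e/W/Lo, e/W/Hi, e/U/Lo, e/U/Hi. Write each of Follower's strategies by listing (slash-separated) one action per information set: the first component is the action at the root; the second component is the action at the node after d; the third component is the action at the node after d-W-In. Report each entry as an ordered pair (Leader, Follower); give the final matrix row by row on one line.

In: (-1,-3) (-1,-4) (-4,-3) (-4,-3) (5,3) (5,3) (5,3) (5,3) | Stay: (3,3) (3,3) (-4,-3) (-4,-3) (5,3) (5,3) (5,3) (5,3)

       d/W/Lo   d/W/Hi   d/U/Lo   d/U/Hi   e/W/Lo   e/W/Hi   e/U/Lo   e/U/Hi
  In  (-1,-3)  (-1,-4)  (-4,-3)  (-4,-3)    (5,3)    (5,3)    (5,3)    (5,3)
Stay    (3,3)    (3,3)  (-4,-3)  (-4,-3)    (5,3)    (5,3)    (5,3)    (5,3)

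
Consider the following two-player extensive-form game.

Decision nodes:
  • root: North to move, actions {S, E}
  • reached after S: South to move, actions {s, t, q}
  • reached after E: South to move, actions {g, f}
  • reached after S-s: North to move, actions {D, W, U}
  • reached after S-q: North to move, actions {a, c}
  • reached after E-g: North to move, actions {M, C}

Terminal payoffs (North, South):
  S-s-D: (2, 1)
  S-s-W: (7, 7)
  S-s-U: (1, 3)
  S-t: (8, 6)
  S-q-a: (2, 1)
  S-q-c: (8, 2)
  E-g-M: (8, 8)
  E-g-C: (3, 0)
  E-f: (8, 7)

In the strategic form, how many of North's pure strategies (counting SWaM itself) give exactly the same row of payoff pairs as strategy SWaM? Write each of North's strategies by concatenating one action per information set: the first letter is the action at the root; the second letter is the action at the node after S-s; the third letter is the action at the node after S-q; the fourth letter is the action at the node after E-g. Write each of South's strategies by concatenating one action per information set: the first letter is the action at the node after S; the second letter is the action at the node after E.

Row for SWaM (columns sg, sf, tg, tf, qg, qf): (7,7) (7,7) (8,6) (8,6) (2,1) (2,1).
Under SWaM, North's choice at the node after E-g can never be reached regardless of what South does, so varying those choices leaves every outcome unchanged.
Holding the reachable choices fixed and varying the unreachable one freely already gives 2 equivalent strategies.
No other strategy reproduces this row, so those 2 are the full class: SWaM, SWaC.

2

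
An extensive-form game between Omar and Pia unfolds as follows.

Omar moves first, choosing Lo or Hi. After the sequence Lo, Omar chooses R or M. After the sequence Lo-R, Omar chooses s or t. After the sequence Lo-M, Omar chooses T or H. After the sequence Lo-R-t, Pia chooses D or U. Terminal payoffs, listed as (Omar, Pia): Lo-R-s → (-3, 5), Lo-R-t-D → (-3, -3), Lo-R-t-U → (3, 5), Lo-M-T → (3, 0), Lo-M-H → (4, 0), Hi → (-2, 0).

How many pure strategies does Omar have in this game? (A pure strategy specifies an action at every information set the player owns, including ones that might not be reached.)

Omar owns the root with actions {Lo, Hi} — two choices.
Omar owns the node after Lo with actions {R, M} — two choices.
Omar owns the node after Lo-R with actions {s, t} — two choices.
Omar owns the node after Lo-M with actions {T, H} — two choices.
A pure strategy fixes one action at each information set independently, so the count is the product 2 × 2 × 2 × 2 = 16.
(For reference, Pia has 2 pure strategies, giving a 16×2 normal-form matrix.)

16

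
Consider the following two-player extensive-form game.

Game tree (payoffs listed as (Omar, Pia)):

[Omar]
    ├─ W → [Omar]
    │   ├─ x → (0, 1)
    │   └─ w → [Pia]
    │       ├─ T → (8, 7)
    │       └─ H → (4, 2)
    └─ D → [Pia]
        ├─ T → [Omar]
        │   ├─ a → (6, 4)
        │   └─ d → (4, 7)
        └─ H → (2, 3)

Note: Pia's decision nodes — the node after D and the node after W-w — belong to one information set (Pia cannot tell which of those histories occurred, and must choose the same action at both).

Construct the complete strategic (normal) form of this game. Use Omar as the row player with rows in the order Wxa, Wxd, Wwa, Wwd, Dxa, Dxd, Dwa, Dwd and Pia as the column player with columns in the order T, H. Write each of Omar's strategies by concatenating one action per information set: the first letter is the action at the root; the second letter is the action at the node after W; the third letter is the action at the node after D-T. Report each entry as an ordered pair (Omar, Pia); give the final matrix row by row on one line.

Wxa: (0,1) (0,1) | Wxd: (0,1) (0,1) | Wwa: (8,7) (4,2) | Wwd: (8,7) (4,2) | Dxa: (6,4) (2,3) | Dxd: (4,7) (2,3) | Dwa: (6,4) (2,3) | Dwd: (4,7) (2,3)

            T        H
 Wxa    (0,1)    (0,1)
 Wxd    (0,1)    (0,1)
 Wwa    (8,7)    (4,2)
 Wwd    (8,7)    (4,2)
 Dxa    (6,4)    (2,3)
 Dxd    (4,7)    (2,3)
 Dwa    (6,4)    (2,3)
 Dwd    (4,7)    (2,3)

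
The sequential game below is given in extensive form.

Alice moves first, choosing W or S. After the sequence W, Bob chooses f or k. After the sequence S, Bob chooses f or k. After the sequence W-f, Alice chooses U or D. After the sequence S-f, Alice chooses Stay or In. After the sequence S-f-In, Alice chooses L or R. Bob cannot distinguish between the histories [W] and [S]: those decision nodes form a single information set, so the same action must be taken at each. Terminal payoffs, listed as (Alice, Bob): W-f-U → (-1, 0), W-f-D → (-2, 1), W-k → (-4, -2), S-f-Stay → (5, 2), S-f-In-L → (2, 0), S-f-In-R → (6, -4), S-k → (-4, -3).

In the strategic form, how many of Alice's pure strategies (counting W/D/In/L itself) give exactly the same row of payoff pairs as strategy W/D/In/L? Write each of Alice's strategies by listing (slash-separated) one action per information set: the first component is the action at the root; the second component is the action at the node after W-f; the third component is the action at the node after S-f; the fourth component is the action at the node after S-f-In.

4

Row for W/D/In/L (columns f, k): (-2,1) (-4,-2).
Under W/D/In/L, Alice's choice at the node after S-f and at the node after S-f-In can never be reached regardless of what Bob does, so varying those choices leaves every outcome unchanged.
Holding the reachable choices fixed and varying the unreachable ones freely already gives 2 × 2 = 4 equivalent strategies.
No other strategy reproduces this row, so those 4 are the full class: W/D/Stay/L, W/D/Stay/R, W/D/In/L, W/D/In/R.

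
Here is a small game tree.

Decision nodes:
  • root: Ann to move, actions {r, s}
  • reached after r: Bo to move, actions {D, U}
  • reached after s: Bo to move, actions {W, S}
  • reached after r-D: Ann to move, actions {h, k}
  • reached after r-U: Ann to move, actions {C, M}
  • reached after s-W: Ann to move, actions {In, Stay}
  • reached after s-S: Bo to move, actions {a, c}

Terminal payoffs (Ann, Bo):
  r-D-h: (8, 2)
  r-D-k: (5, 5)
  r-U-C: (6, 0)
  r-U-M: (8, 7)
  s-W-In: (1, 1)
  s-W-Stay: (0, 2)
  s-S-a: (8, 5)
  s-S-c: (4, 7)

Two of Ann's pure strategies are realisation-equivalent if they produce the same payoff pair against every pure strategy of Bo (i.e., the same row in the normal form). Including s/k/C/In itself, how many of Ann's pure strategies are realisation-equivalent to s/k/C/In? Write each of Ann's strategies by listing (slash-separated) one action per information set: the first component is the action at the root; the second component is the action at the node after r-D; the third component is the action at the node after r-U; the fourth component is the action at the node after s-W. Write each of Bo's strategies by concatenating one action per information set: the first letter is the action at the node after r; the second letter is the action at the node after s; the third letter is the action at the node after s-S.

Row for s/k/C/In (columns DWa, DWc, DSa, DSc, UWa, UWc, USa, USc): (1,1) (1,1) (8,5) (4,7) (1,1) (1,1) (8,5) (4,7).
Under s/k/C/In, Ann's choice at the node after r-D and at the node after r-U can never be reached regardless of what Bo does, so varying those choices leaves every outcome unchanged.
Holding the reachable choices fixed and varying the unreachable ones freely already gives 2 × 2 = 4 equivalent strategies.
No other strategy reproduces this row, so those 4 are the full class: s/h/C/In, s/h/M/In, s/k/C/In, s/k/M/In.

4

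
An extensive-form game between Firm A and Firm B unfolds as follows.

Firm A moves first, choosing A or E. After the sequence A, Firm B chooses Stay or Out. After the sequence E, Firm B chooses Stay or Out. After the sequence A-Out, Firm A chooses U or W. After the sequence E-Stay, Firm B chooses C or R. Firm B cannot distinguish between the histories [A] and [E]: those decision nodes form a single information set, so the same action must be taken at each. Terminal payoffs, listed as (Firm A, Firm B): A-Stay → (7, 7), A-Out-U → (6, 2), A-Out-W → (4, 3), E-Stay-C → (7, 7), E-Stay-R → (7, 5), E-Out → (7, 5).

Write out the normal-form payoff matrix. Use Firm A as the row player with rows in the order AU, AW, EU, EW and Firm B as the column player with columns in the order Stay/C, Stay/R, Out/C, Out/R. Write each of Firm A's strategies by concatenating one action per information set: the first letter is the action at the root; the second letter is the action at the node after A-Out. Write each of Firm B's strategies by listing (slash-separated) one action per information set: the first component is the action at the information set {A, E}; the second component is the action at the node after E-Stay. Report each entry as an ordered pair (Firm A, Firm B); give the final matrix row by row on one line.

AU: (7,7) (7,7) (6,2) (6,2) | AW: (7,7) (7,7) (4,3) (4,3) | EU: (7,7) (7,5) (7,5) (7,5) | EW: (7,7) (7,5) (7,5) (7,5)

Row AU: Stay/C→(7,7), Stay/R→(7,7), Out/C→(6,2), Out/R→(6,2)
Row AW: Stay/C→(7,7), Stay/R→(7,7), Out/C→(4,3), Out/R→(4,3)
Row EU: Stay/C→(7,7), Stay/R→(7,5), Out/C→(7,5), Out/R→(7,5)
Row EW: Stay/C→(7,7), Stay/R→(7,5), Out/C→(7,5), Out/R→(7,5)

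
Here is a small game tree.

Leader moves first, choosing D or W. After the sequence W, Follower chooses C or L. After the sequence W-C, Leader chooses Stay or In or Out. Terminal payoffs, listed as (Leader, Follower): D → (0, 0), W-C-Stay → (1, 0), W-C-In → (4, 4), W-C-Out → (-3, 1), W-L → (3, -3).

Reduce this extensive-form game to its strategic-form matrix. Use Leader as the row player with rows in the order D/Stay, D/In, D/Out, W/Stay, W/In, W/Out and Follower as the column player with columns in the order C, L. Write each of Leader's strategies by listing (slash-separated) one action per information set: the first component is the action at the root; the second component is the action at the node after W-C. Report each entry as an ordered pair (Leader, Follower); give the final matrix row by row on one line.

D/Stay: (0,0) (0,0) | D/In: (0,0) (0,0) | D/Out: (0,0) (0,0) | W/Stay: (1,0) (3,-3) | W/In: (4,4) (3,-3) | W/Out: (-3,1) (3,-3)

Row D/Stay: C→(0,0), L→(0,0)
Row D/In: C→(0,0), L→(0,0)
Row D/Out: C→(0,0), L→(0,0)
Row W/Stay: C→(1,0), L→(3,-3)
Row W/In: C→(4,4), L→(3,-3)
Row W/Out: C→(-3,1), L→(3,-3)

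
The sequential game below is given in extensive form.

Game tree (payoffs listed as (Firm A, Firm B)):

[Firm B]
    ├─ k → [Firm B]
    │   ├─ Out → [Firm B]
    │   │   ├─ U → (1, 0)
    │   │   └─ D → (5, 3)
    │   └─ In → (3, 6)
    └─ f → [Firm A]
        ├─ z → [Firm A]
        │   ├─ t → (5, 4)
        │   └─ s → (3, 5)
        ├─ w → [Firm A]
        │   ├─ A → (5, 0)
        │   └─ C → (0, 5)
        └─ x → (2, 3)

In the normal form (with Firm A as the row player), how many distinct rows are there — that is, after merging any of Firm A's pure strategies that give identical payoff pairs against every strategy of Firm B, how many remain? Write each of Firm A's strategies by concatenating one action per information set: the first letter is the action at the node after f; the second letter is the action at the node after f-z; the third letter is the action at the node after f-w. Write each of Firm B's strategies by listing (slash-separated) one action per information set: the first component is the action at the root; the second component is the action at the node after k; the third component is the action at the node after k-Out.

5

Firm A has 12 pure strategies: ztA, ztC, zsA, zsC, wtA, wtC, wsA, wsC, xtA, xtC, xsA, xsC. Columns: k/Out/U, k/Out/D, k/In/U, k/In/D, f/Out/U, f/Out/D, f/In/U, f/In/D.
{ztA, ztC} → row (1,0) (5,3) (3,6) (3,6) (5,4) (5,4) (5,4) (5,4)
{zsA, zsC} → row (1,0) (5,3) (3,6) (3,6) (3,5) (3,5) (3,5) (3,5)
{wtA, wsA} → row (1,0) (5,3) (3,6) (3,6) (5,0) (5,0) (5,0) (5,0)
{wtC, wsC} → row (1,0) (5,3) (3,6) (3,6) (0,5) (0,5) (0,5) (0,5)
{xtA, xtC, xsA, xsC} → row (1,0) (5,3) (3,6) (3,6) (2,3) (2,3) (2,3) (2,3)
That's 5 distinct rows out of 12 strategies.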